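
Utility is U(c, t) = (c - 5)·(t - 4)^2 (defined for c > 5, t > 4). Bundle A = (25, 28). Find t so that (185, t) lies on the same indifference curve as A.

U(25, 28) = 11520.
Set U(185, t) = 11520 and solve.
With c = 185: (185 − 5) = 180, so (t − 4)^2 = 11520/180 = 64.
Taking the square root (with t > 4): t − 4 = 8, so t = 12.
Check: U(185, 12) = 11520.

t = 12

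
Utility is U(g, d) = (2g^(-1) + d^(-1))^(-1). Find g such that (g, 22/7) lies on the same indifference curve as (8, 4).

U depends on (g, d) only through S = 2g^(-1) + d^(-1), so equal utility means equal S. At (8, 4): S = 0.5.
With d = 22/7: (22/7)^(-1) = 7/22, so 2g^(-1) = 0.5 − 7/22 = 2/11, i.e. g^(-1) = 1/11.
Hence g = 1/(1/11) = 11.
Check: U(11, 22/7) = 2.

g = 11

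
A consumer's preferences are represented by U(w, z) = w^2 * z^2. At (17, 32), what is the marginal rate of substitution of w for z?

MU_w = 2·w·z^2 and MU_z = 2·w^2·z.
MRS = MU_w/MU_z = z/w.
At (17, 32): MRS = 32/17.
So at (17, 32) the consumer would give up 32/17 units of z for one more unit of w.

MRS = 32/17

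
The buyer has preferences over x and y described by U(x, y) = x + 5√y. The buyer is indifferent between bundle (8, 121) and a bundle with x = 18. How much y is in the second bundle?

y = 81

U(8, 121) = 63.
Set U(18, y) = 63 and solve.
With x = 18: 5√y = 63 − 18 = 45, so √y = 9 and y = 81.
Check: U(18, 81) = 63.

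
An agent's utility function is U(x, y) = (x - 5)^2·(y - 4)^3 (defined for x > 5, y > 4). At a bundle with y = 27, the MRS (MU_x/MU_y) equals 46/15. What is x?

x = 10

MU_x = 2·(x−5)·(y−4)^3, MU_y = 3·(x−5)^2·(y−4)^2.
MRS = (2/3)·(y−4)/(x−5).
Substitute y = 27: MRS = (46/3)/(x − 5). Setting this equal to 46/15 gives x − 5 = (46/3)/(46/15) = 5, so x = 10.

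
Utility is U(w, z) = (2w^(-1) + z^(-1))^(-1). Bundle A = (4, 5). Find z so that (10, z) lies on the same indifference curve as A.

U depends on (w, z) only through S = 2w^(-1) + z^(-1), so equal utility means equal S. At (4, 5): S = 0.7.
With w = 10: 2·10^(-1) = 0.2, so z^(-1) = 0.7 − 0.2 = 0.5.
Hence z = 1/0.5 = 2.
Check: U(10, 2) = 1.4286.

z = 2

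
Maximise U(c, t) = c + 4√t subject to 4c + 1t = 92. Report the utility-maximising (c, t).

MU_c = 1, MU_t = 4/(2√t).
MRS = 1 ÷ (4/(2√t)).
Tangency: set MRS = p_c/p_t = 4/1 = 4.
MRS depends only on t: 0.5·√t = 4 ⇒ √t = 4/0.5 = 8 ⇒ t* = 64.
From the budget, 4·c = 92 − 1·64 = 28, so c* = 7.

c* = 7, t* = 64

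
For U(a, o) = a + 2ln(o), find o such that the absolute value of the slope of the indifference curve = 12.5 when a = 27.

MU_a = 1, MU_o = 2/o.
MRS = 1 ÷ (2/o).
MRS depends only on o: 0.5·o = 12.5 ⇒ o = 12.5/0.5 = 25.

o = 25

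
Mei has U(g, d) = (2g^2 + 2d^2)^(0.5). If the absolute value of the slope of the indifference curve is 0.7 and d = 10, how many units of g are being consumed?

g = 7

For CES with ρ = 2, MRS = (d/g)^(-1).
Setting (10/g)^(-1) = 0.7 gives 10/g = 10/7 and g = 7.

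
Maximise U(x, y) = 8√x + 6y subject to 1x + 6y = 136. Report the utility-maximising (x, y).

MU_x = 8/(2√x), MU_y = 6.
MRS = 8/(2√x) ÷ 6.
Tangency: set MRS = p_x/p_y = 1/6.
MRS depends only on x: (2/3)/√x = 1/6 ⇒ √x = (2/3)/(1/6) = 4 ⇒ x* = 16.
From the budget, 6·y = 136 − 1·16 = 120, so y* = 20.

x* = 16, y* = 20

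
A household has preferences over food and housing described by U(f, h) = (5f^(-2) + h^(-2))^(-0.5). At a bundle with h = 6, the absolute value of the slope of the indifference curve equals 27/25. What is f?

f = 10

For CES with ρ = -2, MRS = (5/1)·(h/f)^3.
Setting (5/1)·(6/f)^3 = 27/25 gives (6/f)^3 = 27/125, so 6/f = 0.6 and f = 10.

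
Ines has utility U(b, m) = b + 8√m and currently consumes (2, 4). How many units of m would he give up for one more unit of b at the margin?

MU_b = 1, MU_m = 8/(2√m).
MRS = 1 ÷ (8/(2√m)).
At (2, 4): MRS = 0.5.
So at (2, 4) the consumer would give up 0.5 units of m for one more unit of b.

MRS = 0.5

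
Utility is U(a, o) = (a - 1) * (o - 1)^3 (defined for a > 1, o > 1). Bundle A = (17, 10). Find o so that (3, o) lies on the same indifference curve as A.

o = 19

U(17, 10) = 11664.
Set U(3, o) = 11664 and solve.
With a = 3: (3 − 1) = 2, so (o − 1)^3 = 11664/2 = 5832.
Taking the cube root (with o > 1): o − 1 = 18, so o = 19.
Check: U(3, 19) = 11664.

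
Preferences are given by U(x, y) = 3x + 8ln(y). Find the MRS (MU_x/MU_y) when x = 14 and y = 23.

MRS = 8.625

MU_x = 3, MU_y = 8/y.
MRS = 3 ÷ (8/y).
At (14, 23): MRS = 8.625.
The indifference curve has slope −8.625 at this bundle.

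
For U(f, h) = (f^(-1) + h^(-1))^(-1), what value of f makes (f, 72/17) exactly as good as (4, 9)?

f = 8

U depends on (f, h) only through S = f^(-1) + h^(-1), so equal utility means equal S. At (4, 9): S = 13/36.
With h = 72/17: (72/17)^(-1) = 17/72, so f^(-1) = 13/36 − 17/72 = 0.125.
Hence f = 1/0.125 = 8.
Check: U(8, 72/17) = 2.7692.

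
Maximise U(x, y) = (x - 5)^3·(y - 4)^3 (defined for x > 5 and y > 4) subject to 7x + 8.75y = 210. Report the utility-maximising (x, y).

x* = 15, y* = 12

MU_x = 3·(x−5)^2·(y−4)^3, MU_y = 3·(x−5)^3·(y−4)^2.
MRS = (y−4)/(x−5).
Tangency: set MRS = p_x/p_y = 7/8.75 = 0.8.
So (y − 4)/(x − 5) = 0.8, i.e. (y − 4) = 0.8·(x − 5).
Rewrite the budget in excess-of-subsistence terms: 7·(x − 5) + 8.75·(y − 4) = 210 − 7·5 − 8.75·4 = 140.
Substituting, 14·(x − 5) = 140, so x − 5 = 10 and x* = 15.
Then y − 4 = 0.8·10 = 8, so y* = 12.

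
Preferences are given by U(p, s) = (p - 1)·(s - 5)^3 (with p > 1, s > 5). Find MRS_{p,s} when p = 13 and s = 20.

MU_p = (s−5)^3, MU_s = 3·(p−1)·(s−5)^2.
MRS = (1/3)·(s−5)/(p−1).
At (13, 20): MRS = 5/12.
The indifference curve has slope −5/12 at this bundle.

MRS = 5/12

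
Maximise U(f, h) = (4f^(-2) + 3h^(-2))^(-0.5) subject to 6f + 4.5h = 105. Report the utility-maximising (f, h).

f* = 10, h* = 10

For CES with ρ = -2, MRS = (4/3)·(h/f)^3.
Tangency: set MRS = p_f/p_h = 6/4.5 = 4/3.
So (h/f)^3 = 1; taking the cube root, h/f = 1, i.e. h = f.
Substitute into the budget 6·f + 4.5·h = 105: 10.5·f = 105, so f* = 10 and h* = 10.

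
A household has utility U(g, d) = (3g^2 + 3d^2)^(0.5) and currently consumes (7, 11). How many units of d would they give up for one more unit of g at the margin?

For CES with ρ = 2, MRS = (d/g)^(-1).
At (7, 11): MRS = 7/11.
That is, one extra unit of g is worth 7/11 units of d at the margin.

MRS = 7/11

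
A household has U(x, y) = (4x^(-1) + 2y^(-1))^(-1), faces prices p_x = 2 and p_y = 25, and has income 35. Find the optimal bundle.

For CES with ρ = -1, MRS = (4/2)·(y/x)^2.
Tangency: set MRS = p_x/p_y = 2/25.
So (y/x)^2 = 1/25; taking the square root, y/x = 0.2, i.e. y = 0.2·x.
Substitute into the budget 2·x + 25·y = 35: 7·x = 35, so x* = 5 and y* = 0.2·5 = 1.

x* = 5, y* = 1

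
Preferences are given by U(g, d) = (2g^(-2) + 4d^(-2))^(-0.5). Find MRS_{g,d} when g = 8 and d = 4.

For CES with ρ = -2, MRS = (2/4)·(d/g)^3.
At (8, 4): MRS = 1/16.
So at (8, 4) the consumer would give up 1/16 units of d for one more unit of g.

MRS = 1/16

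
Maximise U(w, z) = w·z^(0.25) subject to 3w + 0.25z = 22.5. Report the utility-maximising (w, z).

w* = 6, z* = 18

MU_w = z^(0.25) and MU_z = 0.25·w·z^(-0.75).
MRS = MU_w/MU_z = (4)·z/w.
Tangency: set MRS = p_w/p_z = 3/0.25 = 12.
So (4)·z/w = 12, i.e. z = 3·w.
Substitute into the budget 3·w + 0.25·z = 22.5: 3.75·w = 22.5, so w* = 6.
Then z* = 3·6 = 18.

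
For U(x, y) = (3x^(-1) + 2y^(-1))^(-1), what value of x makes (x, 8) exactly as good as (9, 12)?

x = 12

U depends on (x, y) only through S = 3x^(-1) + 2y^(-1), so equal utility means equal S. At (9, 12): S = 0.5.
With y = 8: 2·8^(-1) = 0.25, so 3x^(-1) = 0.5 − 0.25 = 0.25, i.e. x^(-1) = 1/12.
Hence x = 1/(1/12) = 12.
Check: U(12, 8) = 2.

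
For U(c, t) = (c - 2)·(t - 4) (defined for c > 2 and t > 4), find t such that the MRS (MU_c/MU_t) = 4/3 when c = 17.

MU_c = (t−4), MU_t = (c−2).
MRS = (t−4)/(c−2).
Substitute c = 17: MRS = (t − 4)/15. Setting this equal to 4/3 gives t − 4 = (4/3)·15 = 20, so t = 24.

t = 24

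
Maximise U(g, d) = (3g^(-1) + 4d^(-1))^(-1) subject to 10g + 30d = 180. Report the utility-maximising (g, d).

For CES with ρ = -1, MRS = (3/4)·(d/g)^2.
Tangency: set MRS = p_g/p_d = 10/30 = 1/3.
So (d/g)^2 = 4/9; taking the square root, d/g = 2/3, i.e. d = (2/3)·g.
Substitute into the budget 10·g + 30·d = 180: 30·g = 180, so g* = 6 and d* = (2/3)·6 = 4.

g* = 6, d* = 4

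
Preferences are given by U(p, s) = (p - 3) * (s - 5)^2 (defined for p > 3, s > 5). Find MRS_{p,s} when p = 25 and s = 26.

MU_p = (s−5)^2, MU_s = 2·(p−3)·(s−5).
MRS = (1/2)·(s−5)/(p−3).
At (25, 26): MRS = 21/44.
The indifference curve has slope −21/44 at this bundle.

MRS = 21/44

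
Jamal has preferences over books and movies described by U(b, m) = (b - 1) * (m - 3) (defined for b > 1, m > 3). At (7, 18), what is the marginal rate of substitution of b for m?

MU_b = (m−3), MU_m = (b−1).
MRS = (m−3)/(b−1).
At (7, 18): MRS = 2.5.
The indifference curve has slope −2.5 at this bundle.

MRS = 2.5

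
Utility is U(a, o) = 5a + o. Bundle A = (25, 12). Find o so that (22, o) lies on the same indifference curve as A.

o = 27

U(25, 12) = 137.
Set U(22, o) = 137 and solve.
5·22 + o = 137 ⇒ o = 27 ⇒ o = 27.
Check: U(22, 27) = 137.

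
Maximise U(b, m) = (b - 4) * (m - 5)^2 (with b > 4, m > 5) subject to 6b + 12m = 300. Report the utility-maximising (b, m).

b* = 16, m* = 17

MU_b = (m−5)^2, MU_m = 2·(b−4)·(m−5).
MRS = (1/2)·(m−5)/(b−4).
Tangency: set MRS = p_b/p_m = 6/12 = 0.5.
So (1/2)·(m − 5)/(b − 4) = 0.5, i.e. (m − 5) = (b − 4).
Rewrite the budget in excess-of-subsistence terms: 6·(b − 4) + 12·(m − 5) = 300 − 6·4 − 12·5 = 216.
Substituting, 18·(b − 4) = 216, so b − 4 = 12 and b* = 16.
Then m − 5 = 12, so m* = 17.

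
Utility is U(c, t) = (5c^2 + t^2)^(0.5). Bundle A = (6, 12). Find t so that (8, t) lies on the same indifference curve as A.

t = 2

U depends on (c, t) only through S = 5c^2 + t^2, so equal utility means equal S. At (6, 12): S = 324.
With c = 8: 5·8^2 = 320, so t^2 = 324 − 320 = 4.
Hence t = √4 = 2.
Check: U(8, 2) = 18.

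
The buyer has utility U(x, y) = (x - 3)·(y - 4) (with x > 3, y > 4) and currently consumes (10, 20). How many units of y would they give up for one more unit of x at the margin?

MU_x = (y−4), MU_y = (x−3).
MRS = (y−4)/(x−3).
At (10, 20): MRS = 16/7.
The indifference curve has slope −16/7 at this bundle.

MRS = 16/7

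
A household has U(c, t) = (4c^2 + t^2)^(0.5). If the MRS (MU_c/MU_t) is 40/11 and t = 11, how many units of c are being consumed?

c = 10

For CES with ρ = 2, MRS = (4/1)·(t/c)^(-1).
Setting (4/1)·(11/c)^(-1) = 40/11 gives (11/c)^(-1) = 10/11, so 11/c = 1.1 and c = 10.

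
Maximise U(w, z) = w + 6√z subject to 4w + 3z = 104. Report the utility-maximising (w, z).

w* = 14, z* = 16

MU_w = 1, MU_z = 6/(2√z).
MRS = 1 ÷ (6/(2√z)).
Tangency: set MRS = p_w/p_z = 4/3.
MRS depends only on z: (1/3)·√z = 4/3 ⇒ √z = (4/3)/(1/3) = 4 ⇒ z* = 16.
From the budget, 4·w = 104 − 3·16 = 56, so w* = 14.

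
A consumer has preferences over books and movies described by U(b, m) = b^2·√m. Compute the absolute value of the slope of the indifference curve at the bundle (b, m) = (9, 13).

MRS = 52/9

MU_b = 2·b·√m and MU_m = 0.5·b^2·m^(-0.5).
MRS = MU_b/MU_m = (4)·m/b.
At (9, 13): MRS = 52/9.
So at (9, 13) the consumer would give up 52/9 units of m for one more unit of b.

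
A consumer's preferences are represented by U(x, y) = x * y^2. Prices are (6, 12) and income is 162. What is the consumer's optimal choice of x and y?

x* = 9, y* = 9

MU_x = y^2 and MU_y = 2·x·y.
MRS = MU_x/MU_y = (1/2)·y/x.
Tangency: set MRS = p_x/p_y = 6/12 = 0.5.
So (1/2)·y/x = 0.5, i.e. y = x.
Substitute into the budget 6·x + 12·y = 162: 18·x = 162, so x* = 9.
Then y* = 9.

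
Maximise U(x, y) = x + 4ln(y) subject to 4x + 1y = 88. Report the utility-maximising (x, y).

x* = 18, y* = 16

MU_x = 1, MU_y = 4/y.
MRS = 1 ÷ (4/y).
Tangency: set MRS = p_x/p_y = 4/1 = 4.
MRS depends only on y: 0.25·y = 4 ⇒ y* = 4/0.25 = 16.
From the budget, 4·x = 88 − 1·16 = 72, so x* = 18.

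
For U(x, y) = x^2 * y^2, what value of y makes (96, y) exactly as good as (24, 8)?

U(24, 8) = 36864.
Set U(96, y) = 36864 and solve.
With x = 96: 96^2 = 9216, so y^2 = 36864/9216 = 4; taking the square root, y = 2.
Check: U(96, 2) = 36864.

y = 2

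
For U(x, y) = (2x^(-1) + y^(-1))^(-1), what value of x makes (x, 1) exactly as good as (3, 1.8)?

U depends on (x, y) only through S = 2x^(-1) + y^(-1), so equal utility means equal S. At (3, 1.8): S = 11/9.
With y = 1: 1^(-1) = 1, so 2x^(-1) = 11/9 − 1 = 2/9, i.e. x^(-1) = 1/9.
Hence x = 1/(1/9) = 9.
Check: U(9, 1) = 0.8182.

x = 9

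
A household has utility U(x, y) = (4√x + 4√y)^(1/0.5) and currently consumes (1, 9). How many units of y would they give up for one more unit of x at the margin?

MRS = 3

For CES with ρ = 0.5, MRS = √(y/x).
At (1, 9): MRS = 3.
So at (1, 9) the consumer would give up 3 units of y for one more unit of x.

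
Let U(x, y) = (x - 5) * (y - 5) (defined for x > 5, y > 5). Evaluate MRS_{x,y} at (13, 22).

MU_x = (y−5), MU_y = (x−5).
MRS = (y−5)/(x−5).
At (13, 22): MRS = 2.125.
The indifference curve has slope −2.125 at this bundle.

MRS = 2.125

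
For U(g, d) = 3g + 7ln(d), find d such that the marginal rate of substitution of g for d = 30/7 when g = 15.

d = 10

MU_g = 3, MU_d = 7/d.
MRS = 3 ÷ (7/d).
MRS depends only on d: (3/7)·d = 30/7 ⇒ d = (30/7)/(3/7) = 10.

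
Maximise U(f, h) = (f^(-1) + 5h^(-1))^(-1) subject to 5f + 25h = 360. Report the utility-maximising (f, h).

For CES with ρ = -1, MRS = (1/5)·(h/f)^2.
Tangency: set MRS = p_f/p_h = 5/25 = 0.2.
So (h/f)^2 = 1; taking the square root, h/f = 1, i.e. h = f.
Substitute into the budget 5·f + 25·h = 360: 30·f = 360, so f* = 12 and h* = 12.

f* = 12, h* = 12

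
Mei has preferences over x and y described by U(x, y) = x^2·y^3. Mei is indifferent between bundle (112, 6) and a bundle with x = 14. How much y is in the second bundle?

U(112, 6) = 2709504.
Set U(14, y) = 2709504 and solve.
With x = 14: 14^2 = 196, so y^3 = 2709504/196 = 13824; taking the cube root, y = 24.
Check: U(14, 24) = 2709504.

y = 24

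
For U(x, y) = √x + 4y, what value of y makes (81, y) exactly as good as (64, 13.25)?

y = 13

U(64, 13.25) = 61.
Set U(81, y) = 61 and solve.
With x = 81: √81 = 9, so 4y = 61 − 9 = 52 and y = 13.
Check: U(81, 13) = 61.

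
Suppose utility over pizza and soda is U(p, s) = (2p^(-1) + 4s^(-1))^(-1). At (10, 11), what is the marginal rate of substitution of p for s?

MRS = 121/200

For CES with ρ = -1, MRS = (2/4)·(s/p)^2.
At (10, 11): MRS = 121/200.
So at (10, 11) the consumer would give up 121/200 units of s for one more unit of p.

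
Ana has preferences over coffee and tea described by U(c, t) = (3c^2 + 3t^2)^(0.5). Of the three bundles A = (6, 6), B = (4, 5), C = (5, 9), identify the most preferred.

Evaluate utility at each bundle:
U(A) = 14.697.
U(B) = 11.091.
U(C) = 17.833.
Highest utility is C, so C ≻ A ≻ B.

Bundle C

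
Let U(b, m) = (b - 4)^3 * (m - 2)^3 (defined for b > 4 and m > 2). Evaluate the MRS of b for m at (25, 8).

MRS = 2/7

MU_b = 3·(b−4)^2·(m−2)^3, MU_m = 3·(b−4)^3·(m−2)^2.
MRS = (m−2)/(b−4).
At (25, 8): MRS = 2/7.
The indifference curve has slope −2/7 at this bundle.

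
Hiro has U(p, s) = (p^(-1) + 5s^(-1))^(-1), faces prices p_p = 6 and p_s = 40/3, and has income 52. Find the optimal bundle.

p* = 2, s* = 3

For CES with ρ = -1, MRS = (1/5)·(s/p)^2.
Tangency: set MRS = p_p/p_s = 6/(40/3) = 0.45.
So (s/p)^2 = 2.25; taking the square root, s/p = 1.5, i.e. s = 1.5·p.
Substitute into the budget 6·p + (40/3)·s = 52: 26·p = 52, so p* = 2 and s* = 1.5·2 = 3.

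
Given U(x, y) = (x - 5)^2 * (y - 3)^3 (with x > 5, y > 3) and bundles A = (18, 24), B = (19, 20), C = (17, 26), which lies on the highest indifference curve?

Evaluate utility at each bundle:
U(A) = 1565109.
U(B) = 962948.
U(C) = 1752048.
Highest utility is C, so C ≻ A ≻ B.

Bundle C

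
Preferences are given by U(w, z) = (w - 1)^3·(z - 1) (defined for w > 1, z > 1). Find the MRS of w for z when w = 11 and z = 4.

MRS = 0.9

MU_w = 3·(w−1)^2·(z−1), MU_z = (w−1)^3.
MRS = (3/1)·(z−1)/(w−1).
At (11, 4): MRS = 0.9.
The indifference curve has slope −0.9 at this bundle.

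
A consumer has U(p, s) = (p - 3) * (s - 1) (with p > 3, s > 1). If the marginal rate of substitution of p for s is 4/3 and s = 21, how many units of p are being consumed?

p = 18

MU_p = (s−1), MU_s = (p−3).
MRS = (s−1)/(p−3).
Substitute s = 21: MRS = 20/(p − 3). Setting this equal to 4/3 gives p − 3 = 20/(4/3) = 15, so p = 18.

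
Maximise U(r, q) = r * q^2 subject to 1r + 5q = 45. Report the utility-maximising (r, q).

r* = 15, q* = 6

MU_r = q^2 and MU_q = 2·r·q.
MRS = MU_r/MU_q = (1/2)·q/r.
Tangency: set MRS = p_r/p_q = 1/5 = 0.2.
So (1/2)·q/r = 0.2, i.e. q = 0.4·r.
Substitute into the budget 1·r + 5·q = 45: 3·r = 45, so r* = 15.
Then q* = 0.4·15 = 6.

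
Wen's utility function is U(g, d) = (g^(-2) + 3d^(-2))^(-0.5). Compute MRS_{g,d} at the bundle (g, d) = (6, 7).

For CES with ρ = -2, MRS = (1/3)·(d/g)^3.
At (6, 7): MRS = 343/648.
The indifference curve has slope −343/648 at this bundle.

MRS = 343/648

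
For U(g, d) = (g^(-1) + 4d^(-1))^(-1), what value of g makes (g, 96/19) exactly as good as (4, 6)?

U depends on (g, d) only through S = g^(-1) + 4d^(-1), so equal utility means equal S. At (4, 6): S = 11/12.
With d = 96/19: 4·(96/19)^(-1) = 19/24, so g^(-1) = 11/12 − 19/24 = 0.125.
Hence g = 1/0.125 = 8.
Check: U(8, 96/19) = 1.0909.

g = 8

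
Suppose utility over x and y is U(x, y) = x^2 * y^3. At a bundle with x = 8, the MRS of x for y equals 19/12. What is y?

y = 19

MU_x = 2·x·y^3 and MU_y = 3·x^2·y^2.
MRS = MU_x/MU_y = (2/3)·y/x.
Substitute x = 8: MRS = y/12. Setting y/12 = 19/12 gives y = (19/12)·12 = 19.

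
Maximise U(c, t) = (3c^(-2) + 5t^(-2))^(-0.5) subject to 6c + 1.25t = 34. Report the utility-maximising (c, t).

c* = 4, t* = 8

For CES with ρ = -2, MRS = (3/5)·(t/c)^3.
Tangency: set MRS = p_c/p_t = 6/1.25 = 4.8.
So (t/c)^3 = 8; taking the cube root, t/c = 2, i.e. t = 2·c.
Substitute into the budget 6·c + 1.25·t = 34: 8.5·c = 34, so c* = 4 and t* = 2·4 = 8.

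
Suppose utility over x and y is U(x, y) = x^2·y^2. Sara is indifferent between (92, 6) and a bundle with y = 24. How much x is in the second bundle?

U(92, 6) = 304704.
Set U(x, 24) = 304704 and solve.
With y = 24: 24^2 = 576, so x^2 = 304704/576 = 529; taking the square root, x = 23.
Check: U(23, 24) = 304704.

x = 23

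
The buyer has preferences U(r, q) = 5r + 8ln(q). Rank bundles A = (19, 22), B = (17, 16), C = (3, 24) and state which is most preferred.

Evaluate utility at each bundle:
U(A) = 119.728.
U(B) = 107.181.
U(C) = 40.424.
Highest utility is A, so A ≻ B ≻ C.

Bundle A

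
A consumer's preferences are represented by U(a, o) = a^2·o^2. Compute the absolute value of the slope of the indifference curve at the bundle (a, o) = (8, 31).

MU_a = 2·a·o^2 and MU_o = 2·a^2·o.
MRS = MU_a/MU_o = o/a.
At (8, 31): MRS = 3.875.
That is, one extra unit of a is worth 3.875 units of o at the margin.

MRS = 3.875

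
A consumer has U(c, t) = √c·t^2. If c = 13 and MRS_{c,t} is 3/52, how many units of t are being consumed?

MU_c = 0.5·c^(-0.5)·t^2 and MU_t = 2·√c·t.
MRS = MU_c/MU_t = (0.25)·t/c.
Substitute c = 13: MRS = t/52. Setting t/52 = 3/52 gives t = (3/52)·52 = 3.

t = 3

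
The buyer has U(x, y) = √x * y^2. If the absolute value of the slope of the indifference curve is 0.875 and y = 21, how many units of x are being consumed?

x = 6

MU_x = 0.5·x^(-0.5)·y^2 and MU_y = 2·√x·y.
MRS = MU_x/MU_y = (0.25)·y/x.
Substitute y = 21: MRS = 5.25/x. Setting 5.25/x = 0.875 gives x = 5.25/0.875 = 6.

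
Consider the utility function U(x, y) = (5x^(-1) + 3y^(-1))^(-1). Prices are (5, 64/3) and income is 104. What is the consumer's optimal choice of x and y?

For CES with ρ = -1, MRS = (5/3)·(y/x)^2.
Tangency: set MRS = p_x/p_y = 5/(64/3) = 15/64.
So (y/x)^2 = 9/64; taking the square root, y/x = 0.375, i.e. y = 0.375·x.
Substitute into the budget 5·x + (64/3)·y = 104: 13·x = 104, so x* = 8 and y* = 0.375·8 = 3.

x* = 8, y* = 3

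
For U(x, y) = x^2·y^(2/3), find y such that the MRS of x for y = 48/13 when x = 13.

y = 16

MU_x = 2·x·y^(2/3) and MU_y = 2/3·x^2·y^(-1/3).
MRS = MU_x/MU_y = (3)·y/x.
Substitute x = 13: MRS = y/(13/3). Setting y/(13/3) = 48/13 gives y = (48/13)·(13/3) = 16.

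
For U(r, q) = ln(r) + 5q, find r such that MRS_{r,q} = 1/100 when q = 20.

MU_r = 1/r, MU_q = 5.
MRS = 1/r ÷ 5.
MRS depends only on r: 0.2/r = 1/100 ⇒ r = 0.2/(1/100) = 20.

r = 20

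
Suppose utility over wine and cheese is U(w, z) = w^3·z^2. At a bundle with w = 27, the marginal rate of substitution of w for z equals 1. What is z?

z = 18

MU_w = 3·w^2·z^2 and MU_z = 2·w^3·z.
MRS = MU_w/MU_z = (3/2)·z/w.
Substitute w = 27: MRS = z/18. Setting z/18 = 1 gives z = 1·18 = 18.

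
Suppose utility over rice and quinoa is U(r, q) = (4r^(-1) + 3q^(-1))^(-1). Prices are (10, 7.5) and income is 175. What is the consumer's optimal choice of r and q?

For CES with ρ = -1, MRS = (4/3)·(q/r)^2.
Tangency: set MRS = p_r/p_q = 10/7.5 = 4/3.
So (q/r)^2 = 1; taking the square root, q/r = 1, i.e. q = r.
Substitute into the budget 10·r + 7.5·q = 175: 17.5·r = 175, so r* = 10 and q* = 10.

r* = 10, q* = 10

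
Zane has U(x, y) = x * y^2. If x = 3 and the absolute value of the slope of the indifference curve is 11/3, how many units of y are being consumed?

MU_x = y^2 and MU_y = 2·x·y.
MRS = MU_x/MU_y = (1/2)·y/x.
Substitute x = 3: MRS = y/6. Setting y/6 = 11/3 gives y = (11/3)·6 = 22.

y = 22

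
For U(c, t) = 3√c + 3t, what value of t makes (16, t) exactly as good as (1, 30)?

U(1, 30) = 93.
Set U(16, t) = 93 and solve.
With c = 16: √16 = 4, so 3t = 93 − 3·4 = 81 and t = 27.
Check: U(16, 27) = 93.

t = 27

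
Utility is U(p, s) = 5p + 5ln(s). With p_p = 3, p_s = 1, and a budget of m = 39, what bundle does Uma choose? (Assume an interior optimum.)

p* = 12, s* = 3

MU_p = 5, MU_s = 5/s.
MRS = 5 ÷ (5/s).
Tangency: set MRS = p_p/p_s = 3/1 = 3.
MRS depends only on s: s = 3 ⇒ s* = 3.
From the budget, 3·p = 39 − 1·3 = 36, so p* = 12.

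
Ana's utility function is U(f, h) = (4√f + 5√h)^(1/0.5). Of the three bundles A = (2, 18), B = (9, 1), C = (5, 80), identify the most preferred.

Evaluate utility at each bundle:
U(A) = 722.000.
U(B) = 289.000.
U(C) = 2880.000.
Highest utility is C, so C ≻ A ≻ B.

Bundle C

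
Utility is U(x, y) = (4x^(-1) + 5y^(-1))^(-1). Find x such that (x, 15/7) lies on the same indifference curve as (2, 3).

x = 3

U depends on (x, y) only through S = 4x^(-1) + 5y^(-1), so equal utility means equal S. At (2, 3): S = 11/3.
With y = 15/7: 5·(15/7)^(-1) = 7/3, so 4x^(-1) = 11/3 − 7/3 = 4/3, i.e. x^(-1) = 1/3.
Hence x = 1/(1/3) = 3.
Check: U(3, 15/7) = 0.2727.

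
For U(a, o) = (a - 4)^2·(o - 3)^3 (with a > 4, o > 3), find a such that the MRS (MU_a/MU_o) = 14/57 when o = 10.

MU_a = 2·(a−4)·(o−3)^3, MU_o = 3·(a−4)^2·(o−3)^2.
MRS = (2/3)·(o−3)/(a−4).
Substitute o = 10: MRS = (14/3)/(a − 4). Setting this equal to 14/57 gives a − 4 = (14/3)/(14/57) = 19, so a = 23.

a = 23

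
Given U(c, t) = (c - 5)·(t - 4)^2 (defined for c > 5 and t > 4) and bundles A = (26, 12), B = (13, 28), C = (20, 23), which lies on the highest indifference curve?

Evaluate utility at each bundle:
U(A) = 1344.
U(B) = 4608.
U(C) = 5415.
Highest utility is C, so C ≻ B ≻ A.

Bundle C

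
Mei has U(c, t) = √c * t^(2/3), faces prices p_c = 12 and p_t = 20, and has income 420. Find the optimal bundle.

c* = 15, t* = 12

MU_c = 0.5·c^(-0.5)·t^(2/3) and MU_t = 2/3·√c·t^(-1/3).
MRS = MU_c/MU_t = (0.75)·t/c.
Tangency: set MRS = p_c/p_t = 12/20 = 0.6.
So (0.75)·t/c = 0.6, i.e. t = 0.8·c.
Substitute into the budget 12·c + 20·t = 420: 28·c = 420, so c* = 15.
Then t* = 0.8·15 = 12.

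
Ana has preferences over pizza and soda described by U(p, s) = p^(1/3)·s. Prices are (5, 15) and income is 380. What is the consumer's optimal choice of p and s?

p* = 19, s* = 19

MU_p = 1/3·p^(-2/3)·s and MU_s = p^(1/3).
MRS = MU_p/MU_s = (1/3)·s/p.
Tangency: set MRS = p_p/p_s = 5/15 = 1/3.
So (1/3)·s/p = 1/3, i.e. s = p.
Substitute into the budget 5·p + 15·s = 380: 20·p = 380, so p* = 19.
Then s* = 19.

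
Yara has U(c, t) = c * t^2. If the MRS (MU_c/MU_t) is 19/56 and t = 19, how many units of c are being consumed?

c = 28

MU_c = t^2 and MU_t = 2·c·t.
MRS = MU_c/MU_t = (1/2)·t/c.
Substitute t = 19: MRS = 9.5/c. Setting 9.5/c = 19/56 gives c = 9.5/(19/56) = 28.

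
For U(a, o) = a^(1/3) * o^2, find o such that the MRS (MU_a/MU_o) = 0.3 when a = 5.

o = 9

MU_a = 1/3·a^(-2/3)·o^2 and MU_o = 2·a^(1/3)·o.
MRS = MU_a/MU_o = (1/6)·o/a.
Substitute a = 5: MRS = o/30. Setting o/30 = 0.3 gives o = 0.3·30 = 9.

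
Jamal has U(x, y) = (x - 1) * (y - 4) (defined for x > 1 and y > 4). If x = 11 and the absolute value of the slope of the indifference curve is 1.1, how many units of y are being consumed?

MU_x = (y−4), MU_y = (x−1).
MRS = (y−4)/(x−1).
Substitute x = 11: MRS = (y − 4)/10. Setting this equal to 1.1 gives y − 4 = 1.1·10 = 11, so y = 15.

y = 15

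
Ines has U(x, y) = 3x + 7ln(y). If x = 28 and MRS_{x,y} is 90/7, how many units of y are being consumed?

y = 30

MU_x = 3, MU_y = 7/y.
MRS = 3 ÷ (7/y).
MRS depends only on y: (3/7)·y = 90/7 ⇒ y = (90/7)/(3/7) = 30.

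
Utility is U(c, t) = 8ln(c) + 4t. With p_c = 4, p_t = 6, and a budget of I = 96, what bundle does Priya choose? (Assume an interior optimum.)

MU_c = 8/c, MU_t = 4.
MRS = 8/c ÷ 4.
Tangency: set MRS = p_c/p_t = 4/6 = 2/3.
MRS depends only on c: 2/c = 2/3 ⇒ c* = 2/(2/3) = 3.
From the budget, 6·t = 96 − 4·3 = 84, so t* = 14.

c* = 3, t* = 14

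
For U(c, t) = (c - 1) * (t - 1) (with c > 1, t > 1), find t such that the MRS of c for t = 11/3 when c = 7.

MU_c = (t−1), MU_t = (c−1).
MRS = (t−1)/(c−1).
Substitute c = 7: MRS = (t − 1)/6. Setting this equal to 11/3 gives t − 1 = (11/3)·6 = 22, so t = 23.

t = 23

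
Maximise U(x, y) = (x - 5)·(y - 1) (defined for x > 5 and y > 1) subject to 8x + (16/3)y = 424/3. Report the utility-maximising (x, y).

x* = 11, y* = 10

MU_x = (y−1), MU_y = (x−5).
MRS = (y−1)/(x−5).
Tangency: set MRS = p_x/p_y = 8/(16/3) = 1.5.
So (y − 1)/(x − 5) = 1.5, i.e. (y − 1) = 1.5·(x − 5).
Rewrite the budget in excess-of-subsistence terms: 8·(x − 5) + (16/3)·(y − 1) = 424/3 − 8·5 − (16/3)·1 = 96.
Substituting, 16·(x − 5) = 96, so x − 5 = 6 and x* = 11.
Then y − 1 = 1.5·6 = 9, so y* = 10.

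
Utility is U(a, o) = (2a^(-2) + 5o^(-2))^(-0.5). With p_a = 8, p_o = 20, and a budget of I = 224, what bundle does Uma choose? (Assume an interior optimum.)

For CES with ρ = -2, MRS = (2/5)·(o/a)^3.
Tangency: set MRS = p_a/p_o = 8/20 = 0.4.
So (o/a)^3 = 1; taking the cube root, o/a = 1, i.e. o = a.
Substitute into the budget 8·a + 20·o = 224: 28·a = 224, so a* = 8 and o* = 8.

a* = 8, o* = 8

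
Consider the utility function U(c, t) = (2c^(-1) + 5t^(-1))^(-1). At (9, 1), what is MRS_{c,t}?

MRS = 2/405

For CES with ρ = -1, MRS = (2/5)·(t/c)^2.
At (9, 1): MRS = 2/405.
So at (9, 1) the consumer would give up 2/405 units of t for one more unit of c.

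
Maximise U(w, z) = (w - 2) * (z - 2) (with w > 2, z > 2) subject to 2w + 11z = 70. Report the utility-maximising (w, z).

w* = 13, z* = 4

MU_w = (z−2), MU_z = (w−2).
MRS = (z−2)/(w−2).
Tangency: set MRS = p_w/p_z = 2/11.
So (z − 2)/(w − 2) = 2/11, i.e. (z − 2) = (2/11)·(w − 2).
Rewrite the budget in excess-of-subsistence terms: 2·(w − 2) + 11·(z − 2) = 70 − 2·2 − 11·2 = 44.
Substituting, 4·(w − 2) = 44, so w − 2 = 11 and w* = 13.
Then z − 2 = (2/11)·11 = 2, so z* = 4.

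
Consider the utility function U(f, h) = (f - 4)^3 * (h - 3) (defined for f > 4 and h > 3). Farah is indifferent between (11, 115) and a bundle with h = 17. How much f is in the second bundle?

U(11, 115) = 38416.
Set U(f, 17) = 38416 and solve.
With h = 17: (17 − 3) = 14, so (f − 4)^3 = 38416/14 = 2744.
Taking the cube root (with f > 4): f − 4 = 14, so f = 18.
Check: U(18, 17) = 38416.

f = 18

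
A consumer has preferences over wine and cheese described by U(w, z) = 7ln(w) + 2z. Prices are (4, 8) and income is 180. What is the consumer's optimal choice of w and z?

MU_w = 7/w, MU_z = 2.
MRS = 7/w ÷ 2.
Tangency: set MRS = p_w/p_z = 4/8 = 0.5.
MRS depends only on w: 3.5/w = 0.5 ⇒ w* = 3.5/0.5 = 7.
From the budget, 8·z = 180 − 4·7 = 152, so z* = 19.

w* = 7, z* = 19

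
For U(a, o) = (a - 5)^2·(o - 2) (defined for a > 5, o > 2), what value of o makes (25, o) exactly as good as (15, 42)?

o = 12

U(15, 42) = 4000.
Set U(25, o) = 4000 and solve.
With a = 25: (25 − 5)^2 = 400, so (o − 2) = 4000/400 = 10.
So o = 2 + 10 = 12.
Check: U(25, 12) = 4000.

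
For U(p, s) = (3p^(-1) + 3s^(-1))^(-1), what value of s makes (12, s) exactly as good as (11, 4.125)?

U depends on (p, s) only through S = 3p^(-1) + 3s^(-1), so equal utility means equal S. At (11, 4.125): S = 1.
With p = 12: 3·12^(-1) = 0.25, so 3s^(-1) = 1 − 0.25 = 0.75, i.e. s^(-1) = 0.25.
Hence s = 1/0.25 = 4.
Check: U(12, 4) = 1.

s = 4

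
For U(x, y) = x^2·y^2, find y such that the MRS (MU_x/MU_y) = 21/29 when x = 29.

y = 21

MU_x = 2·x·y^2 and MU_y = 2·x^2·y.
MRS = MU_x/MU_y = y/x.
Substitute x = 29: MRS = y/29. Setting y/29 = 21/29 gives y = (21/29)·29 = 21.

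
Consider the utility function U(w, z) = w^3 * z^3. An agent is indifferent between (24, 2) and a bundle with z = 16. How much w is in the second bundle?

w = 3

U(24, 2) = 110592.
Set U(w, 16) = 110592 and solve.
With z = 16: 16^3 = 4096, so w^3 = 110592/4096 = 27; taking the cube root, w = 3.
Check: U(3, 16) = 110592.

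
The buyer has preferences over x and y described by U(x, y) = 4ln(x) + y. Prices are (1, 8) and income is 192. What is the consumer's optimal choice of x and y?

x* = 32, y* = 20

MU_x = 4/x, MU_y = 1.
MRS = 4/x ÷ 1.
Tangency: set MRS = p_x/p_y = 1/8 = 0.125.
MRS depends only on x: 4/x = 0.125 ⇒ x* = 4/0.125 = 32.
From the budget, 8·y = 192 − 1·32 = 160, so y* = 20.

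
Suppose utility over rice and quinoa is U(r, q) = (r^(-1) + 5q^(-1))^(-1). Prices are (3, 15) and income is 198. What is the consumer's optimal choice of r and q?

r* = 11, q* = 11

For CES with ρ = -1, MRS = (1/5)·(q/r)^2.
Tangency: set MRS = p_r/p_q = 3/15 = 0.2.
So (q/r)^2 = 1; taking the square root, q/r = 1, i.e. q = r.
Substitute into the budget 3·r + 15·q = 198: 18·r = 198, so r* = 11 and q* = 11.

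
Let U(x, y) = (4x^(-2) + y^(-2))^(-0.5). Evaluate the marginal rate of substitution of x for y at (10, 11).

For CES with ρ = -2, MRS = (4/1)·(y/x)^3.
At (10, 11): MRS = 1331/250.
That is, one extra unit of x is worth 1331/250 units of y at the margin.

MRS = 1331/250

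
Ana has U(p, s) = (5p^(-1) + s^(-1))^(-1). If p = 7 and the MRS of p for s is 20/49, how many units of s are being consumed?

s = 2

For CES with ρ = -1, MRS = (5/1)·(s/p)^2.
Setting (5/1)·(s/7)^2 = 20/49 gives (s/7)^2 = 4/49, so s/7 = 2/7 and s = 2.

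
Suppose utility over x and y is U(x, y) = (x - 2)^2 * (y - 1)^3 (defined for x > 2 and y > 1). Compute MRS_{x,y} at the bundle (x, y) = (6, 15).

MRS = 7/3

MU_x = 2·(x−2)·(y−1)^3, MU_y = 3·(x−2)^2·(y−1)^2.
MRS = (2/3)·(y−1)/(x−2).
At (6, 15): MRS = 7/3.
The indifference curve has slope −7/3 at this bundle.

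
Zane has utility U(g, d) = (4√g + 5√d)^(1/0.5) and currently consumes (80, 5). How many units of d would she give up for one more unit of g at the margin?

MRS = 0.2

For CES with ρ = 0.5, MRS = (4/5)·√(d/g).
At (80, 5): MRS = 0.2.
The indifference curve has slope −0.2 at this bundle.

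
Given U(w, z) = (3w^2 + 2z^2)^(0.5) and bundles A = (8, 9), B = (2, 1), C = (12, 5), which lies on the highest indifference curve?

Bundle C

Evaluate utility at each bundle:
U(A) = 18.815.
U(B) = 3.742.
U(C) = 21.954.
Highest utility is C, so C ≻ A ≻ B.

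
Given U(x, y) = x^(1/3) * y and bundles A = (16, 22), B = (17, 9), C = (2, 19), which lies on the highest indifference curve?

Evaluate utility at each bundle:
U(A) = 55.437.
U(B) = 23.142.
U(C) = 23.938.
Highest utility is A, so A ≻ C ≻ B.

Bundle A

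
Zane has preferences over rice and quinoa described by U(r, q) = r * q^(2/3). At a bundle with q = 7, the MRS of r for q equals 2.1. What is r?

MU_r = q^(2/3) and MU_q = 2/3·r·q^(-1/3).
MRS = MU_r/MU_q = (1.5)·q/r.
Substitute q = 7: MRS = 10.5/r. Setting 10.5/r = 2.1 gives r = 10.5/2.1 = 5.

r = 5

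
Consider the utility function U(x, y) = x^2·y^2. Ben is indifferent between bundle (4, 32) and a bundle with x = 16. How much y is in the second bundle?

U(4, 32) = 16384.
Set U(16, y) = 16384 and solve.
With x = 16: 16^2 = 256, so y^2 = 16384/256 = 64; taking the square root, y = 8.
Check: U(16, 8) = 16384.

y = 8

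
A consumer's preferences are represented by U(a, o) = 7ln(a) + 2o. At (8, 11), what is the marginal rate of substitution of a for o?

MRS = 7/16

MU_a = 7/a, MU_o = 2.
MRS = 7/a ÷ 2.
At (8, 11): MRS = 7/16.
That is, one extra unit of a is worth 7/16 units of o at the margin.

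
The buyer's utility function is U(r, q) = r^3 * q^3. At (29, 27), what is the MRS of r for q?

MRS = 27/29

MU_r = 3·r^2·q^3 and MU_q = 3·r^3·q^2.
MRS = MU_r/MU_q = q/r.
At (29, 27): MRS = 27/29.
That is, one extra unit of r is worth 27/29 units of q at the margin.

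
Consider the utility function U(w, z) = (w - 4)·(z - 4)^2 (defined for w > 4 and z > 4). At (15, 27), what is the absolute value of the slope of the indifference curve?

MRS = 23/22

MU_w = (z−4)^2, MU_z = 2·(w−4)·(z−4).
MRS = (1/2)·(z−4)/(w−4).
At (15, 27): MRS = 23/22.
That is, one extra unit of w is worth 23/22 units of z at the margin.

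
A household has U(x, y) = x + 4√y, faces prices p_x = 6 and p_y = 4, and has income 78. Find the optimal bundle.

MU_x = 1, MU_y = 4/(2√y).
MRS = 1 ÷ (4/(2√y)).
Tangency: set MRS = p_x/p_y = 6/4 = 1.5.
MRS depends only on y: 0.5·√y = 1.5 ⇒ √y = 1.5/0.5 = 3 ⇒ y* = 9.
From the budget, 6·x = 78 − 4·9 = 42, so x* = 7.

x* = 7, y* = 9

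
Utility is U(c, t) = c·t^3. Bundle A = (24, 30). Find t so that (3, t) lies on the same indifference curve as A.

t = 60

U(24, 30) = 648000.
Set U(3, t) = 648000 and solve.
With c = 3: t^3 = 648000/3 = 216000; taking the cube root, t = 60.
Check: U(3, 60) = 648000.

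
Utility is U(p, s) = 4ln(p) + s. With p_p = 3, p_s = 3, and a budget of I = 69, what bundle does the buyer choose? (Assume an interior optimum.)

p* = 4, s* = 19

MU_p = 4/p, MU_s = 1.
MRS = 4/p ÷ 1.
Tangency: set MRS = p_p/p_s = 3/3 = 1.
MRS depends only on p: 4/p = 1 ⇒ p* = 4/1 = 4.
From the budget, 3·s = 69 − 3·4 = 57, so s* = 19.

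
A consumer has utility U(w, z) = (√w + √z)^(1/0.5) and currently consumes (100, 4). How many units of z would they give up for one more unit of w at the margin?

For CES with ρ = 0.5, MRS = √(z/w).
At (100, 4): MRS = 0.2.
So at (100, 4) the consumer would give up 0.2 units of z for one more unit of w.

MRS = 0.2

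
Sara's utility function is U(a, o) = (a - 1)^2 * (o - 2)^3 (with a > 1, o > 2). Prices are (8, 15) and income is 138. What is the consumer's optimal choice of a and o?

MU_a = 2·(a−1)·(o−2)^3, MU_o = 3·(a−1)^2·(o−2)^2.
MRS = (2/3)·(o−2)/(a−1).
Tangency: set MRS = p_a/p_o = 8/15.
So (2/3)·(o − 2)/(a − 1) = 8/15, i.e. (o − 2) = 0.8·(a − 1).
Rewrite the budget in excess-of-subsistence terms: 8·(a − 1) + 15·(o − 2) = 138 − 8·1 − 15·2 = 100.
Substituting, 20·(a − 1) = 100, so a − 1 = 5 and a* = 6.
Then o − 2 = 0.8·5 = 4, so o* = 6.

a* = 6, o* = 6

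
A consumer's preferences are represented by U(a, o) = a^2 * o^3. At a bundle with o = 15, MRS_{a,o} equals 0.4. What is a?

a = 25

MU_a = 2·a·o^3 and MU_o = 3·a^2·o^2.
MRS = MU_a/MU_o = (2/3)·o/a.
Substitute o = 15: MRS = 10/a. Setting 10/a = 0.4 gives a = 10/0.4 = 25.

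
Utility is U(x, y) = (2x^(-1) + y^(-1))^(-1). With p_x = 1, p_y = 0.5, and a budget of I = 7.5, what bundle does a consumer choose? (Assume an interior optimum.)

x* = 5, y* = 5

For CES with ρ = -1, MRS = (2/1)·(y/x)^2.
Tangency: set MRS = p_x/p_y = 1/0.5 = 2.
So (y/x)^2 = 1; taking the square root, y/x = 1, i.e. y = x.
Substitute into the budget 1·x + 0.5·y = 7.5: 1.5·x = 7.5, so x* = 5 and y* = 5.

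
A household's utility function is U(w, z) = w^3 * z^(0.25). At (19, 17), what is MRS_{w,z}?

MRS = 204/19

MU_w = 3·w^2·z^(0.25) and MU_z = 0.25·w^3·z^(-0.75).
MRS = MU_w/MU_z = (12)·z/w.
At (19, 17): MRS = 204/19.
So at (19, 17) the consumer would give up 204/19 units of z for one more unit of w.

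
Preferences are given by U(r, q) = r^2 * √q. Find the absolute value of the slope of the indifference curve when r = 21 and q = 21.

MRS = 4

MU_r = 2·r·√q and MU_q = 0.5·r^2·q^(-0.5).
MRS = MU_r/MU_q = (4)·q/r.
At (21, 21): MRS = 4.
That is, one extra unit of r is worth 4 units of q at the margin.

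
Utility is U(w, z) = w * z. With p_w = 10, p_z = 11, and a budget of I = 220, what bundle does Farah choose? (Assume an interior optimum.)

w* = 11, z* = 10

MU_w = z and MU_z = w.
MRS = MU_w/MU_z = z/w.
Tangency: set MRS = p_w/p_z = 10/11.
So z/w = 10/11, i.e. z = (10/11)·w.
Substitute into the budget 10·w + 11·z = 220: 20·w = 220, so w* = 11.
Then z* = (10/11)·11 = 10.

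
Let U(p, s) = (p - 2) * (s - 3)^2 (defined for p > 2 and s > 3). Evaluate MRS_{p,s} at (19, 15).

MU_p = (s−3)^2, MU_s = 2·(p−2)·(s−3).
MRS = (1/2)·(s−3)/(p−2).
At (19, 15): MRS = 6/17.
The indifference curve has slope −6/17 at this bundle.

MRS = 6/17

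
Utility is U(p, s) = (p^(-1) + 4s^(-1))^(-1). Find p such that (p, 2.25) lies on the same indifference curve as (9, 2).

p = 3

U depends on (p, s) only through S = p^(-1) + 4s^(-1), so equal utility means equal S. At (9, 2): S = 19/9.
With s = 2.25: 4·2.25^(-1) = 16/9, so p^(-1) = 19/9 − 16/9 = 1/3.
Hence p = 1/(1/3) = 3.
Check: U(3, 2.25) = 0.4737.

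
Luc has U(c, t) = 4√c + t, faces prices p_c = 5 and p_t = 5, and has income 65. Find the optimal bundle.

MU_c = 4/(2√c), MU_t = 1.
MRS = 4/(2√c) ÷ 1.
Tangency: set MRS = p_c/p_t = 5/5 = 1.
MRS depends only on c: 2/√c = 1 ⇒ √c = 2/1 = 2 ⇒ c* = 4.
From the budget, 5·t = 65 − 5·4 = 45, so t* = 9.

c* = 4, t* = 9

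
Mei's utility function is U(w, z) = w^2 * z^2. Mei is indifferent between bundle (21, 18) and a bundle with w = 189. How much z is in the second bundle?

U(21, 18) = 142884.
Set U(189, z) = 142884 and solve.
With w = 189: 189^2 = 35721, so z^2 = 142884/35721 = 4; taking the square root, z = 2.
Check: U(189, 2) = 142884.

z = 2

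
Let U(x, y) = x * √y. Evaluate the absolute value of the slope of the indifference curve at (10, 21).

MU_x = √y and MU_y = 0.5·x·y^(-0.5).
MRS = MU_x/MU_y = (2)·y/x.
At (10, 21): MRS = 4.2.
The indifference curve has slope −4.2 at this bundle.

MRS = 4.2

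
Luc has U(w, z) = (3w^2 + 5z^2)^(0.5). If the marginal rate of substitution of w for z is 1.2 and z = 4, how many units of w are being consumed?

For CES with ρ = 2, MRS = (3/5)·(z/w)^(-1).
Setting (3/5)·(4/w)^(-1) = 1.2 gives (4/w)^(-1) = 2, so 4/w = 0.5 and w = 8.

w = 8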